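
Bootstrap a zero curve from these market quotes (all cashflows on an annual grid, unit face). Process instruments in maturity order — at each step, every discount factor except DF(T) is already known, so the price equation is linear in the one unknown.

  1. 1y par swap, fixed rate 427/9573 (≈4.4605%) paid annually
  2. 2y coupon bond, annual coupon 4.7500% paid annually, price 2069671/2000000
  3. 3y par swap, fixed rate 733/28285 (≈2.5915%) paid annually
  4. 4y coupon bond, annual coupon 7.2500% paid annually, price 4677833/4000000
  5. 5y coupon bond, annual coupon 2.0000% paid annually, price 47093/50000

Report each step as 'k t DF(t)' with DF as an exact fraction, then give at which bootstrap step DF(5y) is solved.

step 1 [1y] swap r/1=427/9573: DF=(1 − 427/9573·(0))/(1+427/9573) = 9573/10000 ≈ 0.957300
step 2 [2y] bond c/1=19/400: DF=(2069671/2000000 − 19/400·(0.957300))/(1+19/400) = 1889/2000 ≈ 0.944500
step 3 [3y] swap r/1=733/28285: DF=(1 − 733/28285·(0.957300+0.944500))/(1+733/28285) = 9267/10000 ≈ 0.926700
step 4 [4y] bond c/1=29/400: DF=(4677833/4000000 − 29/400·(0.957300+0.944500+0.926700))/(1+29/400) = 562/625 ≈ 0.899200
step 5 [5y] bond c/1=1/50: DF=(47093/50000 − 1/50·(0.957300+0.944500+0.926700+0.899200))/(1+1/50) = 8503/10000 ≈ 0.850300

1 1 9573/10000
2 2 1889/2000
3 3 9267/10000
4 4 562/625
5 5 8503/10000
DF(5y) is solved at step 5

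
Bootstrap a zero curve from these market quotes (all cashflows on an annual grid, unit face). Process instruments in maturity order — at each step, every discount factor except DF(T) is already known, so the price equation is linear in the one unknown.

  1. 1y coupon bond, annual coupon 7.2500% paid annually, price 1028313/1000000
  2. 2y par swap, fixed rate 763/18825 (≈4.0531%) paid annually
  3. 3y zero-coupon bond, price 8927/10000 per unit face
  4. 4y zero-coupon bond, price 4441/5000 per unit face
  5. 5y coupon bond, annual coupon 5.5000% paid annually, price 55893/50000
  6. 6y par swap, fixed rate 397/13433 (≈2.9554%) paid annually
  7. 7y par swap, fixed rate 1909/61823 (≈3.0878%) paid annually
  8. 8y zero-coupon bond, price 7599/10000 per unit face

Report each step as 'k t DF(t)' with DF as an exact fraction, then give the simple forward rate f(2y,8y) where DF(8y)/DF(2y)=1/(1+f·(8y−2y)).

1 1 2397/2500
2 2 9237/10000
3 3 8927/10000
4 4 4441/5000
5 5 4343/5000
6 6 2103/2500
7 7 8091/10000
8 8 7599/10000
f(2y,8y) = ((9237/10000)/(7599/10000) − 1)/(6) = 91/2533 ≈ 3.5926%

step 1 [1y] bond c/1=29/400: DF=(1028313/1000000 − 29/400·(0))/(1+29/400) = 2397/2500 ≈ 0.958800
step 2 [2y] swap r/1=763/18825: DF=(1 − 763/18825·(0.958800))/(1+763/18825) = 9237/10000 ≈ 0.923700
step 3 [3y] zero: DF = P = 8927/10000 ≈ 0.892700
step 4 [4y] zero: DF = P = 4441/5000 ≈ 0.888200
step 5 [5y] bond c/1=11/200: DF=(55893/50000 − 11/200·(0.958800+0.923700+0.892700+0.888200))/(1+11/200) = 4343/5000 ≈ 0.868600
step 6 [6y] swap r/1=397/13433: DF=(1 − 397/13433·(0.958800+0.923700+0.892700+0.888200+0.868600))/(1+397/13433) = 2103/2500 ≈ 0.841200
step 7 [7y] swap r/1=1909/61823: DF=(1 − 1909/61823·(0.958800+0.923700+0.892700+0.888200+0.868600+0.841200))/(1+1909/61823) = 8091/10000 ≈ 0.809100
step 8 [8y] zero: DF = P = 7599/10000 ≈ 0.759900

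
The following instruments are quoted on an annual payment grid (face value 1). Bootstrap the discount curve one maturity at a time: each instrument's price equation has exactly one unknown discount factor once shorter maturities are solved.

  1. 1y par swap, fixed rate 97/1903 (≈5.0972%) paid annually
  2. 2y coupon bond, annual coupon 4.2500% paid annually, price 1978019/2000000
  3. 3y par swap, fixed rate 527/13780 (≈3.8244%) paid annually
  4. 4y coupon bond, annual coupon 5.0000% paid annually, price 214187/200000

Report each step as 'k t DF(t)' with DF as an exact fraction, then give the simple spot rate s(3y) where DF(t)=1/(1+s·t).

1 1 1903/2000
2 2 9099/10000
3 3 4473/5000
4 4 8887/10000
s(3y) = (1/(4473/5000) − 1)/(3) = 527/13419 ≈ 3.9273%

step 1 [1y] swap r/1=97/1903: DF=(1 − 97/1903·(0))/(1+97/1903) = 1903/2000 ≈ 0.951500
step 2 [2y] bond c/1=17/400: DF=(1978019/2000000 − 17/400·(0.951500))/(1+17/400) = 9099/10000 ≈ 0.909900
step 3 [3y] swap r/1=527/13780: DF=(1 − 527/13780·(0.951500+0.909900))/(1+527/13780) = 4473/5000 ≈ 0.894600
step 4 [4y] bond c/1=1/20: DF=(214187/200000 − 1/20·(0.951500+0.909900+0.894600))/(1+1/20) = 8887/10000 ≈ 0.888700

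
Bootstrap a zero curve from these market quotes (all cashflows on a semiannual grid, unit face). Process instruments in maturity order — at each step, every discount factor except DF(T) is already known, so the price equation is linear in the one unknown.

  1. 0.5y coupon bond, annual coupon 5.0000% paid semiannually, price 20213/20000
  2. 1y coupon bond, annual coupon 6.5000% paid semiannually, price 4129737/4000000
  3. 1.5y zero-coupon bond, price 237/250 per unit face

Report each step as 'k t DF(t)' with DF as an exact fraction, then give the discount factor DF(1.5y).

1 1/2 493/500
2 1 9689/10000
3 3/2 237/250
DF(1.5y) = 237/250 ≈ 0.948000

step 1 [0.5y] bond c/2=1/40: DF=(20213/20000 − 1/40·(0))/(1+1/40) = 493/500 ≈ 0.986000
step 2 [1y] bond c/2=13/400: DF=(4129737/4000000 − 13/400·(0.986000))/(1+13/400) = 9689/10000 ≈ 0.968900
step 3 [1.5y] zero: DF = P = 237/250 ≈ 0.948000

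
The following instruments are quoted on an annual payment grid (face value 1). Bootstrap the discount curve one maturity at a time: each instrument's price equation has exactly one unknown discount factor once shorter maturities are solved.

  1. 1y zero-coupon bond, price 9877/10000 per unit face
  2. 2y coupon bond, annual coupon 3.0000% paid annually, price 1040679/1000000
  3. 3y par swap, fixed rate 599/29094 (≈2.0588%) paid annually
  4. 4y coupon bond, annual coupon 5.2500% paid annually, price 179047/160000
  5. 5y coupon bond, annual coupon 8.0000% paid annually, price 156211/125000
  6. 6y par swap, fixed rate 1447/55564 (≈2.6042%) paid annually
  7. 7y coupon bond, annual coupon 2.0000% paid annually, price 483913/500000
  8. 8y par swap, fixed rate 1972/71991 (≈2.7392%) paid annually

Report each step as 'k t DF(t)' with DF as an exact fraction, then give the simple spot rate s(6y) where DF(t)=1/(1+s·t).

step 1 [1y] zero: DF = P = 9877/10000 ≈ 0.987700
step 2 [2y] bond c/1=3/100: DF=(1040679/1000000 − 3/100·(0.987700))/(1+3/100) = 1227/1250 ≈ 0.981600
step 3 [3y] swap r/1=599/29094: DF=(1 − 599/29094·(0.987700+0.981600))/(1+599/29094) = 9401/10000 ≈ 0.940100
step 4 [4y] bond c/1=21/400: DF=(179047/160000 − 21/400·(0.987700+0.981600+0.940100))/(1+21/400) = 9181/10000 ≈ 0.918100
step 5 [5y] bond c/1=2/25: DF=(156211/125000 − 2/25·(0.987700+0.981600+0.940100+0.918100))/(1+2/25) = 546/625 ≈ 0.873600
step 6 [6y] swap r/1=1447/55564: DF=(1 − 1447/55564·(0.987700+0.981600+0.940100+0.918100+0.873600))/(1+1447/55564) = 8553/10000 ≈ 0.855300
step 7 [7y] bond c/1=1/50: DF=(483913/500000 − 1/50·(0.987700+0.981600+0.940100+0.918100+0.873600+0.855300))/(1+1/50) = 8399/10000 ≈ 0.839900
step 8 [8y] swap r/1=1972/71991: DF=(1 − 1972/71991·(0.987700+0.981600+0.940100+0.918100+0.873600+0.855300+0.839900))/(1+1972/71991) = 2007/2500 ≈ 0.802800

1 1 9877/10000
2 2 1227/1250
3 3 9401/10000
4 4 9181/10000
5 5 546/625
6 6 8553/10000
7 7 8399/10000
8 8 2007/2500
s(6y) = (1/(8553/10000) − 1)/(6) = 1447/51318 ≈ 2.8197%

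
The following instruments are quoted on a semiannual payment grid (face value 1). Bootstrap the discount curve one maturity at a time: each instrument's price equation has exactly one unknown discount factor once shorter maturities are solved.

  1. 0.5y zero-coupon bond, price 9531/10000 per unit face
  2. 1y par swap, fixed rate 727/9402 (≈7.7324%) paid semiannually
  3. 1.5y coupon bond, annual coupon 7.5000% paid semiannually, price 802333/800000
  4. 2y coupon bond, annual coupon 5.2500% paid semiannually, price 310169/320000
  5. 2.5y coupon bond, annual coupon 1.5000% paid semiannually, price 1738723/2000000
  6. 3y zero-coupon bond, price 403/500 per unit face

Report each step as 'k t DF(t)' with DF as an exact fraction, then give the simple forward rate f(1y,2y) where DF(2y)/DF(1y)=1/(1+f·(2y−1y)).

1 1/2 9531/10000
2 1 9273/10000
3 3/2 8987/10000
4 2 4367/5000
5 5/2 8357/10000
6 3 403/500
f(1y,2y) = ((9273/10000)/(4367/5000) − 1)/(1) = 49/794 ≈ 6.1713%

step 1 [0.5y] zero: DF = P = 9531/10000 ≈ 0.953100
step 2 [1y] swap r/2=727/18804: DF=(1 − 727/18804·(0.953100))/(1+727/18804) = 9273/10000 ≈ 0.927300
step 3 [1.5y] bond c/2=3/80: DF=(802333/800000 − 3/80·(0.953100+0.927300))/(1+3/80) = 8987/10000 ≈ 0.898700
step 4 [2y] bond c/2=21/800: DF=(310169/320000 − 21/800·(0.953100+0.927300+0.898700))/(1+21/800) = 4367/5000 ≈ 0.873400
step 5 [2.5y] bond c/2=3/400: DF=(1738723/2000000 − 3/400·(0.953100+0.927300+0.898700+0.873400))/(1+3/400) = 8357/10000 ≈ 0.835700
step 6 [3y] zero: DF = P = 403/500 ≈ 0.806000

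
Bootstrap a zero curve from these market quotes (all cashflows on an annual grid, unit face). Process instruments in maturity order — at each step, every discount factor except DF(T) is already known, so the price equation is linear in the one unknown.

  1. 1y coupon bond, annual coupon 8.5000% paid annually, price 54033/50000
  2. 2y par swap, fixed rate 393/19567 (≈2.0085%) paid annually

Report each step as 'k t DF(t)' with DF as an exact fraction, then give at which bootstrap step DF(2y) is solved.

1 1 249/250
2 2 9607/10000
DF(2y) is solved at step 2

step 1 [1y] bond c/1=17/200: DF=(54033/50000 − 17/200·(0))/(1+17/200) = 249/250 ≈ 0.996000
step 2 [2y] swap r/1=393/19567: DF=(1 − 393/19567·(0.996000))/(1+393/19567) = 9607/10000 ≈ 0.960700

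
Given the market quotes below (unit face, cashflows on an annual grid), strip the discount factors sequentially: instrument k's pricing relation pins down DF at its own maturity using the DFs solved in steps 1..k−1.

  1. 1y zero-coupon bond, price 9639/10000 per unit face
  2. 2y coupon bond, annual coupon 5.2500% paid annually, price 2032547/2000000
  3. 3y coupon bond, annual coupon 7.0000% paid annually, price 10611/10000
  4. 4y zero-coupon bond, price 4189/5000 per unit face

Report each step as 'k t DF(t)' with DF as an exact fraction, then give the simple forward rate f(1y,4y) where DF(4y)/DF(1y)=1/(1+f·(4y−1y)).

1 1 9639/10000
2 2 367/400
3 3 4343/5000
4 4 4189/5000
f(1y,4y) = ((9639/10000)/(4189/5000) − 1)/(3) = 1261/25134 ≈ 5.0171%

step 1 [1y] zero: DF = P = 9639/10000 ≈ 0.963900
step 2 [2y] bond c/1=21/400: DF=(2032547/2000000 − 21/400·(0.963900))/(1+21/400) = 367/400 ≈ 0.917500
step 3 [3y] bond c/1=7/100: DF=(10611/10000 − 7/100·(0.963900+0.917500))/(1+7/100) = 4343/5000 ≈ 0.868600
step 4 [4y] zero: DF = P = 4189/5000 ≈ 0.837800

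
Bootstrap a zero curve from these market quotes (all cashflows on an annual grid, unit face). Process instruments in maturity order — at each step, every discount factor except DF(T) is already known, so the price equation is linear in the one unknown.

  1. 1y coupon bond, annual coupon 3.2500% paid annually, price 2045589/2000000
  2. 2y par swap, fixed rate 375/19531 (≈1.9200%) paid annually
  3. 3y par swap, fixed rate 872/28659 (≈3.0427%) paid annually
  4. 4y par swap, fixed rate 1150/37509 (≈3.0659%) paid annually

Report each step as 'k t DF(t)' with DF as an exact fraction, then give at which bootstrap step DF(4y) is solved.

1 1 4953/5000
2 2 77/80
3 3 1141/1250
4 4 177/200
DF(4y) is solved at step 4

step 1 [1y] bond c/1=13/400: DF=(2045589/2000000 − 13/400·(0))/(1+13/400) = 4953/5000 ≈ 0.990600
step 2 [2y] swap r/1=375/19531: DF=(1 − 375/19531·(0.990600))/(1+375/19531) = 77/80 ≈ 0.962500
step 3 [3y] swap r/1=872/28659: DF=(1 − 872/28659·(0.990600+0.962500))/(1+872/28659) = 1141/1250 ≈ 0.912800
step 4 [4y] swap r/1=1150/37509: DF=(1 − 1150/37509·(0.990600+0.962500+0.912800))/(1+1150/37509) = 177/200 ≈ 0.885000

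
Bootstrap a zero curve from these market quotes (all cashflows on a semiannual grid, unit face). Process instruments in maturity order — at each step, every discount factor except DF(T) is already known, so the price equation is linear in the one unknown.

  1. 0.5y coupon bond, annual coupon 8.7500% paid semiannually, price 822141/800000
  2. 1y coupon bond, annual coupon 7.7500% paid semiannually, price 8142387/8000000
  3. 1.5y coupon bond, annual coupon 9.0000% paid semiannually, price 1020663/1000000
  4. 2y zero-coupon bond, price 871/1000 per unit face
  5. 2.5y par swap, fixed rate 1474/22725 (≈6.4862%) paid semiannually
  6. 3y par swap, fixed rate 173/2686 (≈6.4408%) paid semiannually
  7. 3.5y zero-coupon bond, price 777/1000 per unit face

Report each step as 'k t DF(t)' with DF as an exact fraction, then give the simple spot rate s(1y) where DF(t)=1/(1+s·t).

1 1/2 4923/5000
2 1 9431/10000
3 3/2 8937/10000
4 2 871/1000
5 5/2 4263/5000
6 3 827/1000
7 7/2 777/1000
s(1y) = (1/(9431/10000) − 1)/(1) = 569/9431 ≈ 6.0333%

step 1 [0.5y] bond c/2=7/160: DF=(822141/800000 − 7/160·(0))/(1+7/160) = 4923/5000 ≈ 0.984600
step 2 [1y] bond c/2=31/800: DF=(8142387/8000000 − 31/800·(0.984600))/(1+31/800) = 9431/10000 ≈ 0.943100
step 3 [1.5y] bond c/2=9/200: DF=(1020663/1000000 − 9/200·(0.984600+0.943100))/(1+9/200) = 8937/10000 ≈ 0.893700
step 4 [2y] zero: DF = P = 871/1000 ≈ 0.871000
step 5 [2.5y] swap r/2=737/22725: DF=(1 − 737/22725·(0.984600+0.943100+0.893700+0.871000))/(1+737/22725) = 4263/5000 ≈ 0.852600
step 6 [3y] swap r/2=173/5372: DF=(1 − 173/5372·(0.984600+0.943100+0.893700+0.871000+0.852600))/(1+173/5372) = 827/1000 ≈ 0.827000
step 7 [3.5y] zero: DF = P = 777/1000 ≈ 0.777000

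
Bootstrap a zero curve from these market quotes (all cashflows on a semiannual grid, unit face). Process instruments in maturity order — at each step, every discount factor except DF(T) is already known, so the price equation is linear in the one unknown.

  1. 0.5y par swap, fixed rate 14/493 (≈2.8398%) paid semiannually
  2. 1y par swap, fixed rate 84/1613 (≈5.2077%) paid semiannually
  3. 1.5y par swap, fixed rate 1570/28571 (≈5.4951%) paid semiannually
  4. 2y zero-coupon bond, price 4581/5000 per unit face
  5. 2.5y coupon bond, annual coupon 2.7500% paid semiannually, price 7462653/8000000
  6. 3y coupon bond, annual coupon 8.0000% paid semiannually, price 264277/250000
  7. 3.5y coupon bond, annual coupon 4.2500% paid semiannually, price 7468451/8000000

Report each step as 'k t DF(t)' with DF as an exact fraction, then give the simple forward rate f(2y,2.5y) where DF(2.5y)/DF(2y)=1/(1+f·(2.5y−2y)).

step 1 [0.5y] swap r/2=7/493: DF=(1 − 7/493·(0))/(1+7/493) = 493/500 ≈ 0.986000
step 2 [1y] swap r/2=42/1613: DF=(1 − 42/1613·(0.986000))/(1+42/1613) = 1187/1250 ≈ 0.949600
step 3 [1.5y] swap r/2=785/28571: DF=(1 − 785/28571·(0.986000+0.949600))/(1+785/28571) = 1843/2000 ≈ 0.921500
step 4 [2y] zero: DF = P = 4581/5000 ≈ 0.916200
step 5 [2.5y] bond c/2=11/800: DF=(7462653/8000000 − 11/800·(0.986000+0.949600+0.921500+0.916200))/(1+11/800) = 869/1000 ≈ 0.869000
step 6 [3y] bond c/2=1/25: DF=(264277/250000 − 1/25·(0.986000+0.949600+0.921500+0.916200+0.869000))/(1+1/25) = 8379/10000 ≈ 0.837900
step 7 [3.5y] bond c/2=17/800: DF=(7468451/8000000 − 17/800·(0.986000+0.949600+0.921500+0.916200+0.869000+0.837900))/(1+17/800) = 8001/10000 ≈ 0.800100

1 1/2 493/500
2 1 1187/1250
3 3/2 1843/2000
4 2 4581/5000
5 5/2 869/1000
6 3 8379/10000
7 7/2 8001/10000
f(2y,2.5y) = ((4581/5000)/(869/1000) − 1)/(1/2) = 472/4345 ≈ 10.8631%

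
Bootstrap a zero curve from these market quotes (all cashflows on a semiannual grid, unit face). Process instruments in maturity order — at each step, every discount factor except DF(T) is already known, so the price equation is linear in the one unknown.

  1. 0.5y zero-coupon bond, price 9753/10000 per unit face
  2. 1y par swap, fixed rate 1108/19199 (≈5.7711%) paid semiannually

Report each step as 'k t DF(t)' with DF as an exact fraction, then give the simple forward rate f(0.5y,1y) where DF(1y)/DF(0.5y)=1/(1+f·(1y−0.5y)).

step 1 [0.5y] zero: DF = P = 9753/10000 ≈ 0.975300
step 2 [1y] swap r/2=554/19199: DF=(1 − 554/19199·(0.975300))/(1+554/19199) = 4723/5000 ≈ 0.944600

1 1/2 9753/10000
2 1 4723/5000
f(0.5y,1y) = ((9753/10000)/(4723/5000) − 1)/(1/2) = 307/4723 ≈ 6.5001%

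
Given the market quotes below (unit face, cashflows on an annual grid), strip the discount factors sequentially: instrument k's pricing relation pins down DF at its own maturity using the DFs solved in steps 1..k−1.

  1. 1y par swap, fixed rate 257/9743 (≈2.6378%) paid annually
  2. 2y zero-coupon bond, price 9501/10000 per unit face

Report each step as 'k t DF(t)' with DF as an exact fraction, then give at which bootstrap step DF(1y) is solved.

1 1 9743/10000
2 2 9501/10000
DF(1y) is solved at step 1

step 1 [1y] swap r/1=257/9743: DF=(1 − 257/9743·(0))/(1+257/9743) = 9743/10000 ≈ 0.974300
step 2 [2y] zero: DF = P = 9501/10000 ≈ 0.950100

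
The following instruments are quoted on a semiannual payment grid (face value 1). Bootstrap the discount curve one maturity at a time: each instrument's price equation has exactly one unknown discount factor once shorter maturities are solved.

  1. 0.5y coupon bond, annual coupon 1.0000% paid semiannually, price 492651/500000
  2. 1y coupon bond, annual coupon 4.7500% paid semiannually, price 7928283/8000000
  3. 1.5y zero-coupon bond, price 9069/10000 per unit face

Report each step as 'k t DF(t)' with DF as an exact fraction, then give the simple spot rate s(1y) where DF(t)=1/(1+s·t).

1 1/2 2451/2500
2 1 9453/10000
3 3/2 9069/10000
s(1y) = (1/(9453/10000) − 1)/(1) = 547/9453 ≈ 5.7865%

step 1 [0.5y] bond c/2=1/200: DF=(492651/500000 − 1/200·(0))/(1+1/200) = 2451/2500 ≈ 0.980400
step 2 [1y] bond c/2=19/800: DF=(7928283/8000000 − 19/800·(0.980400))/(1+19/800) = 9453/10000 ≈ 0.945300
step 3 [1.5y] zero: DF = P = 9069/10000 ≈ 0.906900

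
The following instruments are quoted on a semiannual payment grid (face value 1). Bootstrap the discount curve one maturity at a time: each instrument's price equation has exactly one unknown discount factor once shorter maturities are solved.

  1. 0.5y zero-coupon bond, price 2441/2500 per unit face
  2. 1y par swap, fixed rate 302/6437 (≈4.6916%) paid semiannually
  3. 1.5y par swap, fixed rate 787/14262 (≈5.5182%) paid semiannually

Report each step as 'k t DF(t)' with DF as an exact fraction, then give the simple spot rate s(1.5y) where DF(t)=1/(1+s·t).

1 1/2 2441/2500
2 1 9547/10000
3 3/2 9213/10000
s(1.5y) = (1/(9213/10000) − 1)/(3/2) = 1574/27639 ≈ 5.6949%

step 1 [0.5y] zero: DF = P = 2441/2500 ≈ 0.976400
step 2 [1y] swap r/2=151/6437: DF=(1 − 151/6437·(0.976400))/(1+151/6437) = 9547/10000 ≈ 0.954700
step 3 [1.5y] swap r/2=787/28524: DF=(1 − 787/28524·(0.976400+0.954700))/(1+787/28524) = 9213/10000 ≈ 0.921300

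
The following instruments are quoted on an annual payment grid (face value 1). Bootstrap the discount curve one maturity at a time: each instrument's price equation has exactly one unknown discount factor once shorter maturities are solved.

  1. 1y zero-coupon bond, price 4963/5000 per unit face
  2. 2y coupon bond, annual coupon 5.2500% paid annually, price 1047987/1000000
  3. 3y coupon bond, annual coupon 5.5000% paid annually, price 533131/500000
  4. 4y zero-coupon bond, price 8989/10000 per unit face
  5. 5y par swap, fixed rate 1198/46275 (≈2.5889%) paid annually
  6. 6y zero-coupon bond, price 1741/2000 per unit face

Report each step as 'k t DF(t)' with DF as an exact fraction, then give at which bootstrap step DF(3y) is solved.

1 1 4963/5000
2 2 4731/5000
3 3 1137/1250
4 4 8989/10000
5 5 4401/5000
6 6 1741/2000
DF(3y) is solved at step 3

step 1 [1y] zero: DF = P = 4963/5000 ≈ 0.992600
step 2 [2y] bond c/1=21/400: DF=(1047987/1000000 − 21/400·(0.992600))/(1+21/400) = 4731/5000 ≈ 0.946200
step 3 [3y] bond c/1=11/200: DF=(533131/500000 − 11/200·(0.992600+0.946200))/(1+11/200) = 1137/1250 ≈ 0.909600
step 4 [4y] zero: DF = P = 8989/10000 ≈ 0.898900
step 5 [5y] swap r/1=1198/46275: DF=(1 − 1198/46275·(0.992600+0.946200+0.909600+0.898900))/(1+1198/46275) = 4401/5000 ≈ 0.880200
step 6 [6y] zero: DF = P = 1741/2000 ≈ 0.870500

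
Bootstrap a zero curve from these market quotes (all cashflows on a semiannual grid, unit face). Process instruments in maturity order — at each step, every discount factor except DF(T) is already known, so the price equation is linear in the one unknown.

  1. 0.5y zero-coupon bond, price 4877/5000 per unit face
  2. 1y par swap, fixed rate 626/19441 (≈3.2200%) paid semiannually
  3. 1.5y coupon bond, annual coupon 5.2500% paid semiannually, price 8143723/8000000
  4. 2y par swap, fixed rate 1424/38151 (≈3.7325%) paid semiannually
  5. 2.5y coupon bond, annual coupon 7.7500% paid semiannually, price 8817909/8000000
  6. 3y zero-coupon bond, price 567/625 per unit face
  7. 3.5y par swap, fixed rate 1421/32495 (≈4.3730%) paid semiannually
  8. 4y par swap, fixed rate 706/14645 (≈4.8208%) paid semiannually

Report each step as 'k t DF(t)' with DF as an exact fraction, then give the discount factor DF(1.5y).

step 1 [0.5y] zero: DF = P = 4877/5000 ≈ 0.975400
step 2 [1y] swap r/2=313/19441: DF=(1 − 313/19441·(0.975400))/(1+313/19441) = 9687/10000 ≈ 0.968700
step 3 [1.5y] bond c/2=21/800: DF=(8143723/8000000 − 21/800·(0.975400+0.968700))/(1+21/800) = 4711/5000 ≈ 0.942200
step 4 [2y] swap r/2=712/38151: DF=(1 − 712/38151·(0.975400+0.968700+0.942200))/(1+712/38151) = 1161/1250 ≈ 0.928800
step 5 [2.5y] bond c/2=31/800: DF=(8817909/8000000 − 31/800·(0.975400+0.968700+0.942200+0.928800))/(1+31/800) = 2297/2500 ≈ 0.918800
step 6 [3y] zero: DF = P = 567/625 ≈ 0.907200
step 7 [3.5y] swap r/2=1421/64990: DF=(1 − 1421/64990·(0.975400+0.968700+0.942200+0.928800+0.918800+0.907200))/(1+1421/64990) = 8579/10000 ≈ 0.857900
step 8 [4y] swap r/2=353/14645: DF=(1 − 353/14645·(0.975400+0.968700+0.942200+0.928800+0.918800+0.907200+0.857900))/(1+353/14645) = 1647/2000 ≈ 0.823500

1 1/2 4877/5000
2 1 9687/10000
3 3/2 4711/5000
4 2 1161/1250
5 5/2 2297/2500
6 3 567/625
7 7/2 8579/10000
8 4 1647/2000
DF(1.5y) = 4711/5000 ≈ 0.942200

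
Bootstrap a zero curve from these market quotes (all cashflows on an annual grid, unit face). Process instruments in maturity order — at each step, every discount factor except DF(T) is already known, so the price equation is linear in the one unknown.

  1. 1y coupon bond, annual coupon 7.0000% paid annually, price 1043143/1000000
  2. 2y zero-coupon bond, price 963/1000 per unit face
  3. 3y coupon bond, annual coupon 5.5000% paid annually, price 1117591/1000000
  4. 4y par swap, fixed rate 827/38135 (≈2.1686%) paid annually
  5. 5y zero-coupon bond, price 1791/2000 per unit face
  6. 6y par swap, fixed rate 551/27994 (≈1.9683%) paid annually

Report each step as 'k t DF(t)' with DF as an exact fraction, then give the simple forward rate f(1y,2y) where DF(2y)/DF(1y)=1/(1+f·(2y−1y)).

1 1 9749/10000
2 2 963/1000
3 3 9583/10000
4 4 9173/10000
5 5 1791/2000
6 6 4449/5000
f(1y,2y) = ((9749/10000)/(963/1000) − 1)/(1) = 119/9630 ≈ 1.2357%

step 1 [1y] bond c/1=7/100: DF=(1043143/1000000 − 7/100·(0))/(1+7/100) = 9749/10000 ≈ 0.974900
step 2 [2y] zero: DF = P = 963/1000 ≈ 0.963000
step 3 [3y] bond c/1=11/200: DF=(1117591/1000000 − 11/200·(0.974900+0.963000))/(1+11/200) = 9583/10000 ≈ 0.958300
step 4 [4y] swap r/1=827/38135: DF=(1 − 827/38135·(0.974900+0.963000+0.958300))/(1+827/38135) = 9173/10000 ≈ 0.917300
step 5 [5y] zero: DF = P = 1791/2000 ≈ 0.895500
step 6 [6y] swap r/1=551/27994: DF=(1 − 551/27994·(0.974900+0.963000+0.958300+0.917300+0.895500))/(1+551/27994) = 4449/5000 ≈ 0.889800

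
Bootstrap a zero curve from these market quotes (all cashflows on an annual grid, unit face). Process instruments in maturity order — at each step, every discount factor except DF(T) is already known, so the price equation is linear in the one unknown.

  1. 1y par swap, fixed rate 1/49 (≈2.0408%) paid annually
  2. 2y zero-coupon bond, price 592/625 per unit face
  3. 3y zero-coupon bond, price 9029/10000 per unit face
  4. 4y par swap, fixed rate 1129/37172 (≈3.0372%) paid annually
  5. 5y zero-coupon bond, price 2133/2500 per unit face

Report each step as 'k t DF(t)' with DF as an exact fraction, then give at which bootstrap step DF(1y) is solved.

1 1 49/50
2 2 592/625
3 3 9029/10000
4 4 8871/10000
5 5 2133/2500
DF(1y) is solved at step 1

step 1 [1y] swap r/1=1/49: DF=(1 − 1/49·(0))/(1+1/49) = 49/50 ≈ 0.980000
step 2 [2y] zero: DF = P = 592/625 ≈ 0.947200
step 3 [3y] zero: DF = P = 9029/10000 ≈ 0.902900
step 4 [4y] swap r/1=1129/37172: DF=(1 − 1129/37172·(0.980000+0.947200+0.902900))/(1+1129/37172) = 8871/10000 ≈ 0.887100
step 5 [5y] zero: DF = P = 2133/2500 ≈ 0.853200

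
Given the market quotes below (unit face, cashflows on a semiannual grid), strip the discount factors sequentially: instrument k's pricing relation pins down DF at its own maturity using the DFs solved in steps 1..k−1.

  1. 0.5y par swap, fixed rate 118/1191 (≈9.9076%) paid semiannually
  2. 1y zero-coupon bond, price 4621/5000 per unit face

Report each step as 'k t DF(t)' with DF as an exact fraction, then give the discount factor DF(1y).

step 1 [0.5y] swap r/2=59/1191: DF=(1 − 59/1191·(0))/(1+59/1191) = 1191/1250 ≈ 0.952800
step 2 [1y] zero: DF = P = 4621/5000 ≈ 0.924200

1 1/2 1191/1250
2 1 4621/5000
DF(1y) = 4621/5000 ≈ 0.924200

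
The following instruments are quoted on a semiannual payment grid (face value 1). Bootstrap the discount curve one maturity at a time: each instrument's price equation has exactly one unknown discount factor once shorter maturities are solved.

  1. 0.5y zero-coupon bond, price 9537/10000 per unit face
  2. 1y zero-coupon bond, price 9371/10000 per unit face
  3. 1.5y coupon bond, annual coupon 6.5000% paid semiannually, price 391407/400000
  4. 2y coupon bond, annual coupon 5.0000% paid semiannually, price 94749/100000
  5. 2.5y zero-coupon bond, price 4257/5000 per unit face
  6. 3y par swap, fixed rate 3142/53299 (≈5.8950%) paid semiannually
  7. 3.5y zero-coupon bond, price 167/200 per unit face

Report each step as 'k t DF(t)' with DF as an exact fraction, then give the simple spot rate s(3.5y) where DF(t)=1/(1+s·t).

step 1 [0.5y] zero: DF = P = 9537/10000 ≈ 0.953700
step 2 [1y] zero: DF = P = 9371/10000 ≈ 0.937100
step 3 [1.5y] bond c/2=13/400: DF=(391407/400000 − 13/400·(0.953700+0.937100))/(1+13/400) = 4441/5000 ≈ 0.888200
step 4 [2y] bond c/2=1/40: DF=(94749/100000 − 1/40·(0.953700+0.937100+0.888200))/(1+1/40) = 4283/5000 ≈ 0.856600
step 5 [2.5y] zero: DF = P = 4257/5000 ≈ 0.851400
step 6 [3y] swap r/2=1571/53299: DF=(1 − 1571/53299·(0.953700+0.937100+0.888200+0.856600+0.851400))/(1+1571/53299) = 8429/10000 ≈ 0.842900
step 7 [3.5y] zero: DF = P = 167/200 ≈ 0.835000

1 1/2 9537/10000
2 1 9371/10000
3 3/2 4441/5000
4 2 4283/5000
5 5/2 4257/5000
6 3 8429/10000
7 7/2 167/200
s(3.5y) = (1/(167/200) − 1)/(7/2) = 66/1169 ≈ 5.6459%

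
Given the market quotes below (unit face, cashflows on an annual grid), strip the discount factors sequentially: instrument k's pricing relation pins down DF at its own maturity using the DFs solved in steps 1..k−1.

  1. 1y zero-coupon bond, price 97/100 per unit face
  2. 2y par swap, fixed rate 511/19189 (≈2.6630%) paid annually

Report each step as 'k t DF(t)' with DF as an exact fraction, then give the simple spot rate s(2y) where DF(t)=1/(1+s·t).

step 1 [1y] zero: DF = P = 97/100 ≈ 0.970000
step 2 [2y] swap r/1=511/19189: DF=(1 − 511/19189·(0.970000))/(1+511/19189) = 9489/10000 ≈ 0.948900

1 1 97/100
2 2 9489/10000
s(2y) = (1/(9489/10000) − 1)/(2) = 511/18978 ≈ 2.6926%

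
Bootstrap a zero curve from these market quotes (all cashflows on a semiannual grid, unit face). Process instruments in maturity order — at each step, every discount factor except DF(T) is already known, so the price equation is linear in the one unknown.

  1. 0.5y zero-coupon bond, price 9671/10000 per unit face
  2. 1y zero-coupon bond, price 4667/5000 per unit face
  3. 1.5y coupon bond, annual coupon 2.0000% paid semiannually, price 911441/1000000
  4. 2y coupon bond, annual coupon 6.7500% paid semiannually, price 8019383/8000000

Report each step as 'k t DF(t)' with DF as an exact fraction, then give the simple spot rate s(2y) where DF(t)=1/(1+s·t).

step 1 [0.5y] zero: DF = P = 9671/10000 ≈ 0.967100
step 2 [1y] zero: DF = P = 4667/5000 ≈ 0.933400
step 3 [1.5y] bond c/2=1/100: DF=(911441/1000000 − 1/100·(0.967100+0.933400))/(1+1/100) = 2209/2500 ≈ 0.883600
step 4 [2y] bond c/2=27/800: DF=(8019383/8000000 − 27/800·(0.967100+0.933400+0.883600))/(1+27/800) = 2197/2500 ≈ 0.878800

1 1/2 9671/10000
2 1 4667/5000
3 3/2 2209/2500
4 2 2197/2500
s(2y) = (1/(2197/2500) − 1)/(2) = 303/4394 ≈ 6.8958%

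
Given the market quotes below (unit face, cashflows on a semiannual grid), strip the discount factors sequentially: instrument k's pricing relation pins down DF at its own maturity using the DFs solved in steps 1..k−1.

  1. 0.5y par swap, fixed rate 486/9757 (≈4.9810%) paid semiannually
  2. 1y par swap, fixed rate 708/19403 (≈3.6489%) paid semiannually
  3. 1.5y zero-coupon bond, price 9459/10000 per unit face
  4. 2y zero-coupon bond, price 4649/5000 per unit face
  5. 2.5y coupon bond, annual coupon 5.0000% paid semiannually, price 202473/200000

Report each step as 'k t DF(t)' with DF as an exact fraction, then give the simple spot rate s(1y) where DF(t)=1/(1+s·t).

step 1 [0.5y] swap r/2=243/9757: DF=(1 − 243/9757·(0))/(1+243/9757) = 9757/10000 ≈ 0.975700
step 2 [1y] swap r/2=354/19403: DF=(1 − 354/19403·(0.975700))/(1+354/19403) = 4823/5000 ≈ 0.964600
step 3 [1.5y] zero: DF = P = 9459/10000 ≈ 0.945900
step 4 [2y] zero: DF = P = 4649/5000 ≈ 0.929800
step 5 [2.5y] bond c/2=1/40: DF=(202473/200000 − 1/40·(0.975700+0.964600+0.945900+0.929800))/(1+1/40) = 4473/5000 ≈ 0.894600

1 1/2 9757/10000
2 1 4823/5000
3 3/2 9459/10000
4 2 4649/5000
5 5/2 4473/5000
s(1y) = (1/(4823/5000) − 1)/(1) = 177/4823 ≈ 3.6699%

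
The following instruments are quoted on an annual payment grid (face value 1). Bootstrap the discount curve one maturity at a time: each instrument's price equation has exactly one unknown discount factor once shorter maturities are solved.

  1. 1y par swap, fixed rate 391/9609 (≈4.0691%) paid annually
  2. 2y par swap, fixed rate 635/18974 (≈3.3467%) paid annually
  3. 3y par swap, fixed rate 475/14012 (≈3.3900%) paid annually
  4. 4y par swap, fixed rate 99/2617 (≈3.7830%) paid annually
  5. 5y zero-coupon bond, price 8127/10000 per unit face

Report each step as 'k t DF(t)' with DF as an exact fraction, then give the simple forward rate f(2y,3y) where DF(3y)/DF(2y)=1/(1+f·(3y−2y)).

1 1 9609/10000
2 2 1873/2000
3 3 181/200
4 4 4307/5000
5 5 8127/10000
f(2y,3y) = ((1873/2000)/(181/200) − 1)/(1) = 63/1810 ≈ 3.4807%

step 1 [1y] swap r/1=391/9609: DF=(1 − 391/9609·(0))/(1+391/9609) = 9609/10000 ≈ 0.960900
step 2 [2y] swap r/1=635/18974: DF=(1 − 635/18974·(0.960900))/(1+635/18974) = 1873/2000 ≈ 0.936500
step 3 [3y] swap r/1=475/14012: DF=(1 − 475/14012·(0.960900+0.936500))/(1+475/14012) = 181/200 ≈ 0.905000
step 4 [4y] swap r/1=99/2617: DF=(1 − 99/2617·(0.960900+0.936500+0.905000))/(1+99/2617) = 4307/5000 ≈ 0.861400
step 5 [5y] zero: DF = P = 8127/10000 ≈ 0.812700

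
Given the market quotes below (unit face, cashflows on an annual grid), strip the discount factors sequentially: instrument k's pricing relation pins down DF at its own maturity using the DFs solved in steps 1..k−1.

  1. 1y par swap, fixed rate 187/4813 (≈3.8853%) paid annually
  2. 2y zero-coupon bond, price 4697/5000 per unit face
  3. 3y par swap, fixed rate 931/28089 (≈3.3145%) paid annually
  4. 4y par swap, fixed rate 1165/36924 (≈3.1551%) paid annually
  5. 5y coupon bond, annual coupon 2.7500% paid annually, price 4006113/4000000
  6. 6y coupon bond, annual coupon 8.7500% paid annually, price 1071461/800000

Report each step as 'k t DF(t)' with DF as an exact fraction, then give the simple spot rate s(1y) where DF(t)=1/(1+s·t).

1 1 4813/5000
2 2 4697/5000
3 3 9069/10000
4 4 1767/2000
5 5 8759/10000
6 6 108/125
s(1y) = (1/(4813/5000) − 1)/(1) = 187/4813 ≈ 3.8853%

step 1 [1y] swap r/1=187/4813: DF=(1 − 187/4813·(0))/(1+187/4813) = 4813/5000 ≈ 0.962600
step 2 [2y] zero: DF = P = 4697/5000 ≈ 0.939400
step 3 [3y] swap r/1=931/28089: DF=(1 − 931/28089·(0.962600+0.939400))/(1+931/28089) = 9069/10000 ≈ 0.906900
step 4 [4y] swap r/1=1165/36924: DF=(1 − 1165/36924·(0.962600+0.939400+0.906900))/(1+1165/36924) = 1767/2000 ≈ 0.883500
step 5 [5y] bond c/1=11/400: DF=(4006113/4000000 − 11/400·(0.962600+0.939400+0.906900+0.883500))/(1+11/400) = 8759/10000 ≈ 0.875900
step 6 [6y] bond c/1=7/80: DF=(1071461/800000 − 7/80·(0.962600+0.939400+0.906900+0.883500+0.875900))/(1+7/80) = 108/125 ≈ 0.864000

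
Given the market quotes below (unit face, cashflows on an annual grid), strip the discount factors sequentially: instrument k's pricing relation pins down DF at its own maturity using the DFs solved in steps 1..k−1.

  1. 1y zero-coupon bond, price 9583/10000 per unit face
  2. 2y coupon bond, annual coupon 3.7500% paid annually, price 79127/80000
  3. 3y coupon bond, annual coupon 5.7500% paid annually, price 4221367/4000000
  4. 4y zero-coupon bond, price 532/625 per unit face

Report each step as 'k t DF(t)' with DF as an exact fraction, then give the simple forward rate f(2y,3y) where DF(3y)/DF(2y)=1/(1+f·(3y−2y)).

1 1 9583/10000
2 2 9187/10000
3 3 8959/10000
4 4 532/625
f(2y,3y) = ((9187/10000)/(8959/10000) − 1)/(1) = 228/8959 ≈ 2.5449%

step 1 [1y] zero: DF = P = 9583/10000 ≈ 0.958300
step 2 [2y] bond c/1=3/80: DF=(79127/80000 − 3/80·(0.958300))/(1+3/80) = 9187/10000 ≈ 0.918700
step 3 [3y] bond c/1=23/400: DF=(4221367/4000000 − 23/400·(0.958300+0.918700))/(1+23/400) = 8959/10000 ≈ 0.895900
step 4 [4y] zero: DF = P = 532/625 ≈ 0.851200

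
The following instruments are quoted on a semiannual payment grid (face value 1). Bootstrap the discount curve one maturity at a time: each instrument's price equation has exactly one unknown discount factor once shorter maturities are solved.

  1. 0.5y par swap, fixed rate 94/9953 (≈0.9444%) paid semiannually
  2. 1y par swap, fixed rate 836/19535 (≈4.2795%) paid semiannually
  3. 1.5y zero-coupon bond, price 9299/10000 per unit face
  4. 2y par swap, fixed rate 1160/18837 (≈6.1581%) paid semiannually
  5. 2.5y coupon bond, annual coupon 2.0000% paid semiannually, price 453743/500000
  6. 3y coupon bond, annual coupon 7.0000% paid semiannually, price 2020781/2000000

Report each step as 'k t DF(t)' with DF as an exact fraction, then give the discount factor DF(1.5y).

1 1/2 9953/10000
2 1 4791/5000
3 3/2 9299/10000
4 2 221/250
5 5/2 2153/2500
6 3 8197/10000
DF(1.5y) = 9299/10000 ≈ 0.929900

step 1 [0.5y] swap r/2=47/9953: DF=(1 − 47/9953·(0))/(1+47/9953) = 9953/10000 ≈ 0.995300
step 2 [1y] swap r/2=418/19535: DF=(1 − 418/19535·(0.995300))/(1+418/19535) = 4791/5000 ≈ 0.958200
step 3 [1.5y] zero: DF = P = 9299/10000 ≈ 0.929900
step 4 [2y] swap r/2=580/18837: DF=(1 − 580/18837·(0.995300+0.958200+0.929900))/(1+580/18837) = 221/250 ≈ 0.884000
step 5 [2.5y] bond c/2=1/100: DF=(453743/500000 − 1/100·(0.995300+0.958200+0.929900+0.884000))/(1+1/100) = 2153/2500 ≈ 0.861200
step 6 [3y] bond c/2=7/200: DF=(2020781/2000000 − 7/200·(0.995300+0.958200+0.929900+0.884000+0.861200))/(1+7/200) = 8197/10000 ≈ 0.819700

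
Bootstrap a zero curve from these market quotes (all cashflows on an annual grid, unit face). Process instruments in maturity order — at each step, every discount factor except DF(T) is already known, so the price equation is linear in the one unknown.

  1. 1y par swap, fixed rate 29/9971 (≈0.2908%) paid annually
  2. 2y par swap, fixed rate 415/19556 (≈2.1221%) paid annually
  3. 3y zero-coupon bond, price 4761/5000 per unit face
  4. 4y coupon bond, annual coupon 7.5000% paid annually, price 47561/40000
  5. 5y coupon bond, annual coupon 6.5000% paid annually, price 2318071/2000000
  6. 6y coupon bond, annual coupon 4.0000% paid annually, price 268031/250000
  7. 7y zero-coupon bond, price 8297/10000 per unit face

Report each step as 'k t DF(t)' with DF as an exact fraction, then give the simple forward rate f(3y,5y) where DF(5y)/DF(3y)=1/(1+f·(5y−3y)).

step 1 [1y] swap r/1=29/9971: DF=(1 − 29/9971·(0))/(1+29/9971) = 9971/10000 ≈ 0.997100
step 2 [2y] swap r/1=415/19556: DF=(1 − 415/19556·(0.997100))/(1+415/19556) = 1917/2000 ≈ 0.958500
step 3 [3y] zero: DF = P = 4761/5000 ≈ 0.952200
step 4 [4y] bond c/1=3/40: DF=(47561/40000 − 3/40·(0.997100+0.958500+0.952200))/(1+3/40) = 1129/1250 ≈ 0.903200
step 5 [5y] bond c/1=13/200: DF=(2318071/2000000 − 13/200·(0.997100+0.958500+0.952200+0.903200))/(1+13/200) = 8557/10000 ≈ 0.855700
step 6 [6y] bond c/1=1/25: DF=(268031/250000 − 1/25·(0.997100+0.958500+0.952200+0.903200+0.855700))/(1+1/25) = 4257/5000 ≈ 0.851400
step 7 [7y] zero: DF = P = 8297/10000 ≈ 0.829700

1 1 9971/10000
2 2 1917/2000
3 3 4761/5000
4 4 1129/1250
5 5 8557/10000
6 6 4257/5000
7 7 8297/10000
f(3y,5y) = ((4761/5000)/(8557/10000) − 1)/(2) = 965/17114 ≈ 5.6387%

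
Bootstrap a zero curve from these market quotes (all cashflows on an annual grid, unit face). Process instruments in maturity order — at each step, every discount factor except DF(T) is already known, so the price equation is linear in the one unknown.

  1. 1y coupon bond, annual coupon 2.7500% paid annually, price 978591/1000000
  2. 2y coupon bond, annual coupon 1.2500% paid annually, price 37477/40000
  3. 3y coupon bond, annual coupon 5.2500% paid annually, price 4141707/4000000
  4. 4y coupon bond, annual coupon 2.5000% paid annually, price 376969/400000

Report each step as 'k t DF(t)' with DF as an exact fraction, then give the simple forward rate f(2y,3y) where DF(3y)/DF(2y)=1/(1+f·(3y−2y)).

step 1 [1y] bond c/1=11/400: DF=(978591/1000000 − 11/400·(0))/(1+11/400) = 2381/2500 ≈ 0.952400
step 2 [2y] bond c/1=1/80: DF=(37477/40000 − 1/80·(0.952400))/(1+1/80) = 571/625 ≈ 0.913600
step 3 [3y] bond c/1=21/400: DF=(4141707/4000000 − 21/400·(0.952400+0.913600))/(1+21/400) = 8907/10000 ≈ 0.890700
step 4 [4y] bond c/1=1/40: DF=(376969/400000 − 1/40·(0.952400+0.913600+0.890700))/(1+1/40) = 4261/5000 ≈ 0.852200

1 1 2381/2500
2 2 571/625
3 3 8907/10000
4 4 4261/5000
f(2y,3y) = ((571/625)/(8907/10000) − 1)/(1) = 229/8907 ≈ 2.5710%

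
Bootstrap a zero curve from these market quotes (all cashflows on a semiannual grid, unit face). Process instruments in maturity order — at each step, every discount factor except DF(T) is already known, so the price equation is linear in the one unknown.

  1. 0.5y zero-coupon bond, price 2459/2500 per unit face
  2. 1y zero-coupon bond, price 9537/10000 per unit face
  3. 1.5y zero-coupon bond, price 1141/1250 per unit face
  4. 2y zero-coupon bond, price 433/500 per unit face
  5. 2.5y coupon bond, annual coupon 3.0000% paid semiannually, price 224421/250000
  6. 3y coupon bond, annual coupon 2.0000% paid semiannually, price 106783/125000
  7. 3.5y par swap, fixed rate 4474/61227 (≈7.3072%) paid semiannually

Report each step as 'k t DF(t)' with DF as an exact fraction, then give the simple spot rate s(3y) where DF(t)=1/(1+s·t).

step 1 [0.5y] zero: DF = P = 2459/2500 ≈ 0.983600
step 2 [1y] zero: DF = P = 9537/10000 ≈ 0.953700
step 3 [1.5y] zero: DF = P = 1141/1250 ≈ 0.912800
step 4 [2y] zero: DF = P = 433/500 ≈ 0.866000
step 5 [2.5y] bond c/2=3/200: DF=(224421/250000 − 3/200·(0.983600+0.953700+0.912800+0.866000))/(1+3/200) = 1659/2000 ≈ 0.829500
step 6 [3y] bond c/2=1/100: DF=(106783/125000 − 1/100·(0.983600+0.953700+0.912800+0.866000+0.829500))/(1+1/100) = 1001/1250 ≈ 0.800800
step 7 [3.5y] swap r/2=2237/61227: DF=(1 − 2237/61227·(0.983600+0.953700+0.912800+0.866000+0.829500+0.800800))/(1+2237/61227) = 7763/10000 ≈ 0.776300

1 1/2 2459/2500
2 1 9537/10000
3 3/2 1141/1250
4 2 433/500
5 5/2 1659/2000
6 3 1001/1250
7 7/2 7763/10000
s(3y) = (1/(1001/1250) − 1)/(3) = 83/1001 ≈ 8.2917%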